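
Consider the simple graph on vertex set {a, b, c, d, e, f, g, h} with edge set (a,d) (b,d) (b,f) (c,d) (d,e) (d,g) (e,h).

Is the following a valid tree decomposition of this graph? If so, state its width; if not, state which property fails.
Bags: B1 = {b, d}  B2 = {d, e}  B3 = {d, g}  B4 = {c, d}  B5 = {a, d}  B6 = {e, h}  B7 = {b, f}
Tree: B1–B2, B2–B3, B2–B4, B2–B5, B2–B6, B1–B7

Checking the three conditions: (i) the bags cover all of {a, b, c, d, e, f, g, h}; (ii) for each edge, some bag contains both endpoints; (iii) the bags containing any fixed vertex form a subtree. All hold, so the decomposition is valid with width 2 − 1 = 1.

Yes; width 1.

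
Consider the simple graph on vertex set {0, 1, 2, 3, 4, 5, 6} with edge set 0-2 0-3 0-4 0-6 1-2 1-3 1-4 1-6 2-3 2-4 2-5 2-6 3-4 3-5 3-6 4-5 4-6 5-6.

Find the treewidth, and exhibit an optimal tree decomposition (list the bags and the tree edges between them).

Treewidth 4.
One such decomposition:
Bags: B1 = {1, 2, 3, 4, 6}  B2 = {2, 3, 4, 5, 6}  B3 = {0, 2, 3, 4, 6}
Tree: B1–B2, B2–B3

The largest bag has 5 vertices, giving width 4; this decomposition certifies tw(G) ≤ 4. For the lower bound, the 5 vertices {0, 2, 3, 4, 6} are pairwise adjacent, and any tree decomposition puts a clique entirely inside one bag — forcing width ≥ 4. Combining the bounds, tw(G) = 4.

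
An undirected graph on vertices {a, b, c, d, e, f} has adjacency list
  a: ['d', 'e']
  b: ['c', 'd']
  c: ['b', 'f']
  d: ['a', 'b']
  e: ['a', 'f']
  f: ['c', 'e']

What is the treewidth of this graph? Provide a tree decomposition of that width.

Treewidth 2.
Bags: B1 = {b, c, d}  B2 = {c, d, f}  B3 = {d, e, f}  B4 = {a, d, e}
Tree: B1–B2, B2–B3, B3–B4

Every bag has size at most 3, so the width is 3 − 1 = 2 and tw(G) ≤ 2. The edges d–b–c–f–e–a–d form a cycle, so G is not a tree and its treewidth is at least 2. Hence tw(G) = 2 exactly.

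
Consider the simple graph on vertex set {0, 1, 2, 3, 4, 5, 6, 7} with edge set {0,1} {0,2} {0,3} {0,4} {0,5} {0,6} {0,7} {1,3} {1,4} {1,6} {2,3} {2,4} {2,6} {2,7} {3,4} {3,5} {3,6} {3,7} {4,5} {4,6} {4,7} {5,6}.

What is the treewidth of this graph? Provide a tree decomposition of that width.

Treewidth 4.
Bags: B1 = {0, 2, 3, 4, 7}  B2 = {0, 2, 3, 4, 6}  B3 = {0, 3, 4, 5, 6}  B4 = {0, 1, 3, 4, 6}
Tree: B1–B2, B2–B3, B2–B4

The largest bag has 5 vertices, giving width 4; this decomposition certifies tw(G) ≤ 4. For the lower bound, the 5 vertices {0, 1, 3, 4, 6} are pairwise adjacent, and any tree decomposition puts a clique entirely inside one bag — forcing width ≥ 4. The upper and lower bounds meet at 4, so that is the treewidth.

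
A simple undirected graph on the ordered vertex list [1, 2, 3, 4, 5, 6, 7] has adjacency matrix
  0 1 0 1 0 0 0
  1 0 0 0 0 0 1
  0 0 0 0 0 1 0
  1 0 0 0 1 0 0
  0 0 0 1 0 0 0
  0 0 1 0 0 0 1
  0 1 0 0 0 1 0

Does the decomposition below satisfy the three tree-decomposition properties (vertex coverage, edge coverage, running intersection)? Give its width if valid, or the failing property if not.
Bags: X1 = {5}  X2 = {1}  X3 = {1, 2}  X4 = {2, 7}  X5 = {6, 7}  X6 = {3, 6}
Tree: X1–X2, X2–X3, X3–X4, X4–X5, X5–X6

No — vertex 4 appears in no bag.

A tree decomposition must satisfy three properties: every vertex lies in some bag; for every edge, both endpoints lie together in some bag; and for every vertex, the bags containing it form a connected subtree. Here vertex 4 appears in no bag, so the decomposition is invalid.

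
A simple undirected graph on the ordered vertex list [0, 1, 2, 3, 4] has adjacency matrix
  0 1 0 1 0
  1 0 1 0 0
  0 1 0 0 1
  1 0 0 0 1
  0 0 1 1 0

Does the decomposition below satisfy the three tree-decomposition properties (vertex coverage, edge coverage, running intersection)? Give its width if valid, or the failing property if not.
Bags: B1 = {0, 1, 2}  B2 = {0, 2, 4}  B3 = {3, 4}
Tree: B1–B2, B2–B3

A tree decomposition must satisfy three properties: every vertex lies in some bag; for every edge, both endpoints lie together in some bag; and for every vertex, the bags containing it form a connected subtree. Here edge (0,3) lies in no bag, so the decomposition is invalid.

No — edge (0,3) lies in no bag.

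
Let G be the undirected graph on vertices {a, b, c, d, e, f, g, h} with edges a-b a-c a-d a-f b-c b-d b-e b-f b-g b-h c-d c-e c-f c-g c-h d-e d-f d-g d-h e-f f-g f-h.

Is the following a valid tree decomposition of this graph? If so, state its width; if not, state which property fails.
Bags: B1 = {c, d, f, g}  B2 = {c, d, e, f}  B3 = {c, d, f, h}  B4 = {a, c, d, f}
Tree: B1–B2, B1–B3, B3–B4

A tree decomposition must satisfy three properties: every vertex lies in some bag; for every edge, both endpoints lie together in some bag; and for every vertex, the bags containing it form a connected subtree. Here vertex b appears in no bag, so the decomposition is invalid.

No — vertex b appears in no bag.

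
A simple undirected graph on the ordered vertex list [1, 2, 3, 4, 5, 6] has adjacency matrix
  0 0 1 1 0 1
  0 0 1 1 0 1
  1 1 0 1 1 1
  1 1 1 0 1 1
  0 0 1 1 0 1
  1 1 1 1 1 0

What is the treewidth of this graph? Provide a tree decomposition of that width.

Treewidth 3.
One such decomposition:
Bags: B1 = {3, 4, 5, 6}  B2 = {1, 3, 4, 6}  B3 = {2, 3, 4, 6}
Tree: B1–B2, B2–B3

Every bag has size at most 4, so the width is 4 − 1 = 3 and tw(G) ≤ 3. Conversely, {1, 3, 4, 6} is a clique of size 4, and the vertices of any clique must share a bag in every tree decomposition; so some bag has ≥ 4 vertices and tw(G) ≥ 3. Hence tw(G) = 3 exactly.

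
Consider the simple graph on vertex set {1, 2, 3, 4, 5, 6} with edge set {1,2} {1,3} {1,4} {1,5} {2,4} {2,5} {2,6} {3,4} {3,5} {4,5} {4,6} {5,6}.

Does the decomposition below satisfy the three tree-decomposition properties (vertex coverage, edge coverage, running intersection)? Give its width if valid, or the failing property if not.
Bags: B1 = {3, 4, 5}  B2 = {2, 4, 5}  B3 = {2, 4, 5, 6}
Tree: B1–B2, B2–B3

A tree decomposition must satisfy three properties: every vertex lies in some bag; for every edge, both endpoints lie together in some bag; and for every vertex, the bags containing it form a connected subtree. Here vertex 1 appears in no bag, so the decomposition is invalid.

No — vertex 1 appears in no bag.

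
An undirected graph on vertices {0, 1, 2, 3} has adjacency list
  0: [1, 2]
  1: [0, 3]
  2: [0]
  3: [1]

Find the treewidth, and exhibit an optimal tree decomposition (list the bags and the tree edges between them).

Every bag has size at most 2, so the width is 2 − 1 = 1 and tw(G) ≤ 1. Since G has at least one edge (e.g. 2–0), it is not an edgeless graph, so tw(G) ≥ 1. Combining the bounds, tw(G) = 1.

Treewidth 1.
One optimal decomposition is:
Bags: B1 = {0, 2}  B2 = {0, 1}  B3 = {1, 3}
Tree: B1–B2, B2–B3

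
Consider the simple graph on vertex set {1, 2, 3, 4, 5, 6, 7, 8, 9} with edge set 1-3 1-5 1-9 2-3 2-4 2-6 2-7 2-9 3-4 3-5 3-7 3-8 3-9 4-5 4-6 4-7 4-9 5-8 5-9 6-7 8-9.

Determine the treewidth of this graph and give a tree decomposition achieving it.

Each bag holds 4 vertices, so the decomposition has width 3, which upper-bounds the treewidth. On the other hand G contains the 4-clique {2, 3, 4, 9}. A clique must lie in a single bag of any decomposition, so no decomposition can have width below 3. Combining the bounds, tw(G) = 3.

Treewidth 3.
One such decomposition:
Bags: B1 = {2, 3, 4, 9}  B2 = {3, 4, 5, 9}  B3 = {2, 3, 4, 7}  B4 = {1, 3, 5, 9}  B5 = {3, 5, 8, 9}  B6 = {2, 4, 6, 7}
Tree: B1–B2, B1–B3, B2–B4, B2–B5, B3–B6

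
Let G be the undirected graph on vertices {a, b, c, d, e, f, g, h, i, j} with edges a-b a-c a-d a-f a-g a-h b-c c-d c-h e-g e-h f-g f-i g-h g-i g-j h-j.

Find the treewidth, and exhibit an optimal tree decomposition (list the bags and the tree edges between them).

Treewidth 2.
One optimal decomposition is:
Bags: B1 = {a, g, h}  B2 = {a, f, g}  B3 = {g, h, j}  B4 = {a, c, h}  B5 = {a, c, d}  B6 = {f, g, i}  B7 = {a, b, c}  B8 = {e, g, h}
Tree: B1–B2, B1–B3, B1–B4, B4–B5, B2–B6, B4–B7, B1–B8

The largest bag has 3 vertices, giving width 2; this decomposition certifies tw(G) ≤ 2. On the other hand G contains the 3-clique {a, c, d}. A clique must lie in a single bag of any decomposition, so no decomposition can have width below 2. Hence tw(G) = 2 exactly.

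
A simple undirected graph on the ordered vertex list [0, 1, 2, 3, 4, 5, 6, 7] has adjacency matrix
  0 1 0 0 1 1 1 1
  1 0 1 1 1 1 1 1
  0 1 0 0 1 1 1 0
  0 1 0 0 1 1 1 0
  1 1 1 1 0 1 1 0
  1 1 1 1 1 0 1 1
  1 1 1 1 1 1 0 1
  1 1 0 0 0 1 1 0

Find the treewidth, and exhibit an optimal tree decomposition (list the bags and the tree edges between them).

Treewidth 4.
Bags: B1 = {1, 2, 4, 5, 6}  B2 = {0, 1, 4, 5, 6}  B3 = {0, 1, 5, 6, 7}  B4 = {1, 3, 4, 5, 6}
Tree: B1–B2, B2–B3, B2–B4

The largest bag has 5 vertices, giving width 4; this decomposition certifies tw(G) ≤ 4. For the lower bound, the 5 vertices {0, 1, 4, 5, 6} are pairwise adjacent, and any tree decomposition puts a clique entirely inside one bag — forcing width ≥ 4. Therefore the treewidth is 4.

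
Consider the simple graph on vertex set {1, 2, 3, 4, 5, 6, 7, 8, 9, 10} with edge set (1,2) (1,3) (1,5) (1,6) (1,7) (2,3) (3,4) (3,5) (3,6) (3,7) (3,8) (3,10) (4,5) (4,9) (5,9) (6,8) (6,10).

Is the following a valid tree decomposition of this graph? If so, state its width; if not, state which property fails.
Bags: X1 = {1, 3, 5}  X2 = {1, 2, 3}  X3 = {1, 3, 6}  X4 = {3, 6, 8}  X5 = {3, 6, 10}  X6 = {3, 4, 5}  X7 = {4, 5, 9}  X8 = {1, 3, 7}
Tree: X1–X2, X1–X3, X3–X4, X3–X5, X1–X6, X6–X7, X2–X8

Yes; width 2.

Checking the three conditions: (i) the bags cover all of {1, 2, 3, 4, 5, 6, 7, 8, 9, 10}; (ii) for each edge, some bag contains both endpoints; (iii) the bags containing any fixed vertex form a subtree. All hold, so the decomposition is valid with width 3 − 1 = 2.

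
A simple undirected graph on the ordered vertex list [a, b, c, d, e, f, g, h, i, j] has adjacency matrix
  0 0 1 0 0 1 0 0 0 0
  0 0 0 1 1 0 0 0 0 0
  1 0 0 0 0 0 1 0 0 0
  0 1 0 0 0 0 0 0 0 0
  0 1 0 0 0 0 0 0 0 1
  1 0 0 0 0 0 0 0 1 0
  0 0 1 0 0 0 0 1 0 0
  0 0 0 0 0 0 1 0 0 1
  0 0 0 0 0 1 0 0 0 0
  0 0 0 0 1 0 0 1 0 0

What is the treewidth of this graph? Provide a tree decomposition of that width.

Treewidth 1.
One optimal decomposition is:
Bags: B1 = {b, d}  B2 = {b, e}  B3 = {e, j}  B4 = {h, j}  B5 = {g, h}  B6 = {c, g}  B7 = {a, c}  B8 = {a, f}  B9 = {f, i}
Tree: B1–B2, B2–B3, B3–B4, B4–B5, B5–B6, B6–B7, B7–B8, B8–B9

The largest bag has 2 vertices, giving width 1; this decomposition certifies tw(G) ≤ 1. Since G has at least one edge (e.g. d–b), it is not an edgeless graph, so tw(G) ≥ 1. Combining the bounds, tw(G) = 1.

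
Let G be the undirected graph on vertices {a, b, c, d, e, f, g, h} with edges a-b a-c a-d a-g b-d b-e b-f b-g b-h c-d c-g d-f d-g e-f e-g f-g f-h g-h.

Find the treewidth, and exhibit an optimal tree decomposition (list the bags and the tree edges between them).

Every bag has size at most 4, so the width is 4 − 1 = 3 and tw(G) ≤ 3. For the lower bound, the 4 vertices {a, c, d, g} are pairwise adjacent, and any tree decomposition puts a clique entirely inside one bag — forcing width ≥ 3. Hence tw(G) = 3 exactly.

Treewidth 3.
One optimal decomposition is:
Bags: B1 = {b, d, f, g}  B2 = {a, b, d, g}  B3 = {b, f, g, h}  B4 = {a, c, d, g}  B5 = {b, e, f, g}
Tree: B1–B2, B1–B3, B2–B4, B3–B5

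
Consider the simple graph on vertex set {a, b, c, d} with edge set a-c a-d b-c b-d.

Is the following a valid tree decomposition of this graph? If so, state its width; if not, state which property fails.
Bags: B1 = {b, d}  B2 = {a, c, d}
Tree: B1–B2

No — edge (c,b) lies in no bag.

A tree decomposition must satisfy three properties: every vertex lies in some bag; for every edge, both endpoints lie together in some bag; and for every vertex, the bags containing it form a connected subtree. Here edge (c,b) lies in no bag, so the decomposition is invalid.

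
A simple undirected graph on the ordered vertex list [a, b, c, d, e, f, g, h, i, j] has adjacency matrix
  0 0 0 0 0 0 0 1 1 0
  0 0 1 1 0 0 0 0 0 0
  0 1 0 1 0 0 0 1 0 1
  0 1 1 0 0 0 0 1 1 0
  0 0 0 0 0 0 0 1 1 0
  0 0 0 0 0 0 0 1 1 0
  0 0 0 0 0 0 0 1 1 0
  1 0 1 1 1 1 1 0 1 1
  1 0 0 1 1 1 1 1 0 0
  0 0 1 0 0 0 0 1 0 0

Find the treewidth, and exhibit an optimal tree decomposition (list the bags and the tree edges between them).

Treewidth 2.
One such decomposition:
Bags: B1 = {d, h, i}  B2 = {c, d, h}  B3 = {g, h, i}  B4 = {f, h, i}  B5 = {c, h, j}  B6 = {a, h, i}  B7 = {b, c, d}  B8 = {e, h, i}
Tree: B1–B2, B1–B3, B1–B4, B2–B5, B1–B6, B2–B7, B6–B8

The largest bag has 3 vertices, giving width 2; this decomposition certifies tw(G) ≤ 2. Conversely, {c, h, j} is a clique of size 3, and the vertices of any clique must share a bag in every tree decomposition; so some bag has ≥ 3 vertices and tw(G) ≥ 2. Combining the bounds, tw(G) = 2.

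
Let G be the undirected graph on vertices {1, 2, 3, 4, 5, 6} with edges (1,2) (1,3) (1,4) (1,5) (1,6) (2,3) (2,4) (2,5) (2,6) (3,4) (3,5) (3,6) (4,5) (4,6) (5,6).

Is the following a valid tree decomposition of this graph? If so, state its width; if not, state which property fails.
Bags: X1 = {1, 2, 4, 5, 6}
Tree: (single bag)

A tree decomposition must satisfy three properties: every vertex lies in some bag; for every edge, both endpoints lie together in some bag; and for every vertex, the bags containing it form a connected subtree. Here vertex 3 appears in no bag, so the decomposition is invalid.

No — vertex 3 appears in no bag.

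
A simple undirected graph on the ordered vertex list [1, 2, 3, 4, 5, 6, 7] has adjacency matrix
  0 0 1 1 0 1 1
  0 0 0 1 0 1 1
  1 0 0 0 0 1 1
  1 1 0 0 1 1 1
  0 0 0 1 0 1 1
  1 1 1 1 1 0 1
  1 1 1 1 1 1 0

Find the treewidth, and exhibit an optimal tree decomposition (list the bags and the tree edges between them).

Each bag holds 4 vertices, so the decomposition has width 3, which upper-bounds the treewidth. For the lower bound, the 4 vertices {1, 3, 6, 7} are pairwise adjacent, and any tree decomposition puts a clique entirely inside one bag — forcing width ≥ 3. Therefore the treewidth is 3.

Treewidth 3.
One such decomposition:
Bags: B1 = {2, 4, 6, 7}  B2 = {1, 4, 6, 7}  B3 = {4, 5, 6, 7}  B4 = {1, 3, 6, 7}
Tree: B1–B2, B1–B3, B2–B4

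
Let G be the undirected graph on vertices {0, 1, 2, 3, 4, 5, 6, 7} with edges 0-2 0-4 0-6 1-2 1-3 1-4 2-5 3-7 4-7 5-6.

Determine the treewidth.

A width-2 tree decomposition is:
Bags: B1 = {3, 4, 7}  B2 = {1, 3, 4}  B3 = {0, 1, 4}  B4 = {0, 1, 2}  B5 = {0, 2, 6}  B6 = {2, 5, 6}
Tree: B1–B2, B2–B3, B3–B4, B4–B5, B5–B6
Each bag holds 3 vertices, so the decomposition has width 2, which upper-bounds the treewidth. The edges 7–3–1–4–7 form a cycle, so G is not a tree and its treewidth is at least 2. Hence tw(G) = 2 exactly.

2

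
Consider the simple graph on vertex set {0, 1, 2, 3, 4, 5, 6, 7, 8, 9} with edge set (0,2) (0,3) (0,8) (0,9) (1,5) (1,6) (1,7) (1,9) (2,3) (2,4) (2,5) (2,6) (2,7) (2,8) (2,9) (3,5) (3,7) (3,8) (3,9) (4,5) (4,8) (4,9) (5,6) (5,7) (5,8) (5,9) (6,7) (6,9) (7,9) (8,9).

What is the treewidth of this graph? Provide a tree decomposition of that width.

Treewidth 4.
Bags: B1 = {2, 3, 5, 8, 9}  B2 = {2, 3, 5, 7, 9}  B3 = {2, 4, 5, 8, 9}  B4 = {2, 5, 6, 7, 9}  B5 = {1, 5, 6, 7, 9}  B6 = {0, 2, 3, 8, 9}
Tree: B1–B2, B1–B3, B2–B4, B4–B5, B1–B6

The largest bag has 5 vertices, giving width 4; this decomposition certifies tw(G) ≤ 4. Conversely, {1, 5, 6, 7, 9} is a clique of size 5, and the vertices of any clique must share a bag in every tree decomposition; so some bag has ≥ 5 vertices and tw(G) ≥ 4. Hence tw(G) = 4 exactly.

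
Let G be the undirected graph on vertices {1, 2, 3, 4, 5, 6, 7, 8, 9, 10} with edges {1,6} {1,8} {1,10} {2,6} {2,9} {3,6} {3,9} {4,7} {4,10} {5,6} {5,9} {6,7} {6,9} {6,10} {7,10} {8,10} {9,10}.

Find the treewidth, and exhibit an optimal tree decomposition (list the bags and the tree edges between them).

The largest bag has 3 vertices, giving width 2; this decomposition certifies tw(G) ≤ 2. On the other hand G contains the 3-clique {1, 8, 10}. A clique must lie in a single bag of any decomposition, so no decomposition can have width below 2. The upper and lower bounds meet at 2, so that is the treewidth.

Treewidth 2.
Bags: B1 = {6, 9, 10}  B2 = {6, 7, 10}  B3 = {2, 6, 9}  B4 = {4, 7, 10}  B5 = {3, 6, 9}  B6 = {1, 6, 10}  B7 = {1, 8, 10}  B8 = {5, 6, 9}
Tree: B1–B2, B1–B3, B2–B4, B3–B5, B2–B6, B6–B7, B1–B8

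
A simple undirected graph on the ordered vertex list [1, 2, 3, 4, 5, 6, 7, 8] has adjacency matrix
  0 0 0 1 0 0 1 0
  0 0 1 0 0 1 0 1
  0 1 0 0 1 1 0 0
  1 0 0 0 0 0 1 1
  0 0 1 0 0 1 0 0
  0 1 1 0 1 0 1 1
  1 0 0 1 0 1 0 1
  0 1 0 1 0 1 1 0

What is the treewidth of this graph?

A width-2 tree decomposition is:
Bags: B1 = {2, 3, 6}  B2 = {2, 6, 8}  B3 = {6, 7, 8}  B4 = {3, 5, 6}  B5 = {4, 7, 8}  B6 = {1, 4, 7}
Tree: B1–B2, B2–B3, B1–B4, B3–B5, B5–B6
Each bag holds 3 vertices, so the decomposition has width 2, which upper-bounds the treewidth. On the other hand G contains the 3-clique {1, 4, 7}. A clique must lie in a single bag of any decomposition, so no decomposition can have width below 2. Therefore the treewidth is 2.

2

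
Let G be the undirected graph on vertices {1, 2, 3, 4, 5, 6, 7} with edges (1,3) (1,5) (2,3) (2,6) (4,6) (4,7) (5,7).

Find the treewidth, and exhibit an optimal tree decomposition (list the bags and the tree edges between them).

Treewidth 2.
One such decomposition:
Bags: B1 = {1, 2, 3}  B2 = {1, 2, 6}  B3 = {1, 4, 6}  B4 = {1, 4, 7}  B5 = {1, 5, 7}
Tree: B1–B2, B2–B3, B3–B4, B4–B5

Every bag has size at most 3, so the width is 3 − 1 = 2 and tw(G) ≤ 2. For the lower bound, G contains the cycle 1–3–2–6–4–7–5–1, so G is not a forest; only forests have treewidth ≤ 1, hence tw(G) ≥ 2. The upper and lower bounds meet at 2, so that is the treewidth.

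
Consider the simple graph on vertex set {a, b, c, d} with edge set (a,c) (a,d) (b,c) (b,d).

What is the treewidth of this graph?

2

A width-2 tree decomposition is:
Bags: B1 = {b, c, d}  B2 = {a, c, d}
Tree: B1–B2
Each bag holds 3 vertices, so the decomposition has width 2, which upper-bounds the treewidth. Since c–b–d–a–c is a cycle in G, G is not acyclic. Forests are exactly the graphs of treewidth ≤ 1, so tw(G) ≥ 2. The upper and lower bounds meet at 2, so that is the treewidth.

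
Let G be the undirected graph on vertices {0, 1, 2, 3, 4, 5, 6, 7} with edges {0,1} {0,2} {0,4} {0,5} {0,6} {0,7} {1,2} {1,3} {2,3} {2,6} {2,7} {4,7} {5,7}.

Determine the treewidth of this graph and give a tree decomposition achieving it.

The largest bag has 3 vertices, giving width 2; this decomposition certifies tw(G) ≤ 2. Conversely, {0, 1, 2} is a clique of size 3, and the vertices of any clique must share a bag in every tree decomposition; so some bag has ≥ 3 vertices and tw(G) ≥ 2. Hence tw(G) = 2 exactly.

Treewidth 2.
One optimal decomposition is:
Bags: B1 = {0, 1, 2}  B2 = {0, 2, 7}  B3 = {1, 2, 3}  B4 = {0, 4, 7}  B5 = {0, 5, 7}  B6 = {0, 2, 6}
Tree: B1–B2, B1–B3, B2–B4, B4–B5, B1–B6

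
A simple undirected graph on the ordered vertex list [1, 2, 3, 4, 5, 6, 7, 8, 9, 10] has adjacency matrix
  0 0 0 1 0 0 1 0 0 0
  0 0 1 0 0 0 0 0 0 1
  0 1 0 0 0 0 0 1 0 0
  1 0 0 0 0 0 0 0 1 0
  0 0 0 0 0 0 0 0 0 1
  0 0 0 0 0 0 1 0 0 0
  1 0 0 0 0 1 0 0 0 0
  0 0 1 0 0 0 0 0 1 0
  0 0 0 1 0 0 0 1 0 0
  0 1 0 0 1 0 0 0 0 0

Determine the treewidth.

1

A width-1 tree decomposition is:
Bags: B1 = {6, 7}  B2 = {1, 7}  B3 = {1, 4}  B4 = {4, 9}  B5 = {8, 9}  B6 = {3, 8}  B7 = {2, 3}  B8 = {2, 10}  B9 = {5, 10}
Tree: B1–B2, B2–B3, B3–B4, B4–B5, B5–B6, B6–B7, B7–B8, B8–B9
Each bag holds 2 vertices, so the decomposition has width 1, which upper-bounds the treewidth. Any graph with an edge has treewidth ≥ 1, and G has the edge 6–7. Hence tw(G) = 1 exactly.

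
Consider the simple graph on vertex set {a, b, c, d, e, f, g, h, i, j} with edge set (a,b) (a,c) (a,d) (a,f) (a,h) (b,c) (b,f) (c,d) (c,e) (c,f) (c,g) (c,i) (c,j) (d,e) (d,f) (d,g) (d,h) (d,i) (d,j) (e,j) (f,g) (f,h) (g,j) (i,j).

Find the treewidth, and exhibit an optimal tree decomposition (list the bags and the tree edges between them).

The largest bag has 4 vertices, giving width 3; this decomposition certifies tw(G) ≤ 3. Conversely, {a, d, f, h} is a clique of size 4, and the vertices of any clique must share a bag in every tree decomposition; so some bag has ≥ 4 vertices and tw(G) ≥ 3. Therefore the treewidth is 3.

Treewidth 3.
Bags: B1 = {a, c, d, f}  B2 = {c, d, f, g}  B3 = {c, d, g, j}  B4 = {c, d, e, j}  B5 = {c, d, i, j}  B6 = {a, b, c, f}  B7 = {a, d, f, h}
Tree: B1–B2, B2–B3, B3–B4, B3–B5, B1–B6, B1–B7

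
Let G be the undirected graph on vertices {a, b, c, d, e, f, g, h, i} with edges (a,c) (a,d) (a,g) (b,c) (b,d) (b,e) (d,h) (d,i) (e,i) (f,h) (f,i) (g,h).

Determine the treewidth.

A width-3 tree decomposition is:
Bags: B1 = {e, f, h, i}  B2 = {d, e, h, i}  B3 = {b, d, e, h}  B4 = {b, d, g, h}  B5 = {a, b, d, g}  B6 = {a, b, c, g}
Tree: B1–B2, B2–B3, B3–B4, B4–B5, B5–B6
Each bag holds 4 vertices, so the decomposition has width 3, which upper-bounds the treewidth. For the lower bound: the 4 vertex sets {e,f,i}, {h}, {d}, {a,b,c,g} are disjoint, each induces a connected subgraph, and every pair is joined by at least one edge of G. Contracting each set to a single vertex therefore yields K_{4} as a minor, and since treewidth is minor-monotone, tw(G) ≥ tw(K_{4}) = 3. Therefore the treewidth is 3.

3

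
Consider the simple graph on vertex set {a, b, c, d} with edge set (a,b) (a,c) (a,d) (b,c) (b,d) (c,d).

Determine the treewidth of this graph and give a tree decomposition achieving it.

With just one bag of size 4, the width is 4 − 1 = 3, so tw(G) ≤ 3. For the lower bound, the 4 vertices {a, b, c, d} are pairwise adjacent, and any tree decomposition puts a clique entirely inside one bag — forcing width ≥ 3. Hence tw(G) = 3 exactly.

Treewidth 3.
Bags: B1 = {a, b, c, d}
Tree: (single bag)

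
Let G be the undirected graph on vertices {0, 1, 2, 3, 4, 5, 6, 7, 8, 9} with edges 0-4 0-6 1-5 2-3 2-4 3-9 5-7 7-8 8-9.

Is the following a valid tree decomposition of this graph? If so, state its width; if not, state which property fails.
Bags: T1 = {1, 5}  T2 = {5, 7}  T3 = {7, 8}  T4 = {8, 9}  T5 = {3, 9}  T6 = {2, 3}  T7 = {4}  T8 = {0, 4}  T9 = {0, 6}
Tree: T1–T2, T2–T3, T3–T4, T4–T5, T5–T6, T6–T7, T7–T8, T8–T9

No — edge (2,4) lies in no bag.

A tree decomposition must satisfy three properties: every vertex lies in some bag; for every edge, both endpoints lie together in some bag; and for every vertex, the bags containing it form a connected subtree. Here edge (2,4) lies in no bag, so the decomposition is invalid.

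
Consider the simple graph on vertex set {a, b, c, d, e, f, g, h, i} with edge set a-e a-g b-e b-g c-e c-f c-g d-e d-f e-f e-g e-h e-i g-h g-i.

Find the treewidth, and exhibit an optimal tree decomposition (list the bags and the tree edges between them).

The largest bag has 3 vertices, giving width 2; this decomposition certifies tw(G) ≤ 2. For the lower bound, the 3 vertices {d, e, f} are pairwise adjacent, and any tree decomposition puts a clique entirely inside one bag — forcing width ≥ 2. The upper and lower bounds meet at 2, so that is the treewidth.

Treewidth 2.
Bags: B1 = {a, e, g}  B2 = {e, g, i}  B3 = {c, e, g}  B4 = {c, e, f}  B5 = {e, g, h}  B6 = {b, e, g}  B7 = {d, e, f}
Tree: B1–B2, B2–B3, B3–B4, B3–B5, B3–B6, B4–B7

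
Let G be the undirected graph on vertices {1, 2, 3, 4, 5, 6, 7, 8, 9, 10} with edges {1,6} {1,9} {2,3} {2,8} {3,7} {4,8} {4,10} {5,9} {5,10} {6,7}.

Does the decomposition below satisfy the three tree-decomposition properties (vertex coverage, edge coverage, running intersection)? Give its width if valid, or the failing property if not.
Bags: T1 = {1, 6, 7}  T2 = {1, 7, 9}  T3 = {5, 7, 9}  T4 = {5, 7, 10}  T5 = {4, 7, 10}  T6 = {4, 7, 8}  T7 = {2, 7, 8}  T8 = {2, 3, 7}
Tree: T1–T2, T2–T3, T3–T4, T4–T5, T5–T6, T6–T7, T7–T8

Checking the three conditions: (i) the bags cover all of {1, 2, 3, 4, 5, 6, 7, 8, 9, 10}; (ii) for each edge, some bag contains both endpoints; (iii) the bags containing any fixed vertex form a subtree. All hold, so the decomposition is valid with width 3 − 1 = 2.

Yes; width 2.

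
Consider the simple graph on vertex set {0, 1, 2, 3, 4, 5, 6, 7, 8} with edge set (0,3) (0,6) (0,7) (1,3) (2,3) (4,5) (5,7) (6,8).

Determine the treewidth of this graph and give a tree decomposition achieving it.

The largest bag has 2 vertices, giving width 1; this decomposition certifies tw(G) ≤ 1. G has an edge, so its treewidth is at least 1. The upper and lower bounds meet at 1, so that is the treewidth.

Treewidth 1.
Bags: B1 = {0, 3}  B2 = {2, 3}  B3 = {0, 6}  B4 = {0, 7}  B5 = {5, 7}  B6 = {4, 5}  B7 = {6, 8}  B8 = {1, 3}
Tree: B1–B2, B1–B3, B1–B4, B4–B5, B5–B6, B3–B7, B2–B8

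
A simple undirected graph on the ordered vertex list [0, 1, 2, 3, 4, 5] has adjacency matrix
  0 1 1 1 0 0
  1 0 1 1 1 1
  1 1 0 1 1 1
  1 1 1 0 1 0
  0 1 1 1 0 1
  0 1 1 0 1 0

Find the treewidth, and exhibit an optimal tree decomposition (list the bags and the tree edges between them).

Each bag holds 4 vertices, so the decomposition has width 3, which upper-bounds the treewidth. On the other hand G contains the 4-clique {0, 1, 2, 3}. A clique must lie in a single bag of any decomposition, so no decomposition can have width below 3. Combining the bounds, tw(G) = 3.

Treewidth 3.
One optimal decomposition is:
Bags: B1 = {1, 2, 3, 4}  B2 = {1, 2, 4, 5}  B3 = {0, 1, 2, 3}
Tree: B1–B2, B1–B3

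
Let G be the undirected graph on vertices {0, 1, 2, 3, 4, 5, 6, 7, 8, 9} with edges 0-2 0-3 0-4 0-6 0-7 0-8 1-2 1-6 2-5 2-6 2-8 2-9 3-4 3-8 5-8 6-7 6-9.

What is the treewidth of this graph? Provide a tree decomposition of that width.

Each bag holds 3 vertices, so the decomposition has width 2, which upper-bounds the treewidth. For the lower bound, the 3 vertices {0, 2, 8} are pairwise adjacent, and any tree decomposition puts a clique entirely inside one bag — forcing width ≥ 2. The upper and lower bounds meet at 2, so that is the treewidth.

Treewidth 2.
One such decomposition:
Bags: B1 = {0, 2, 6}  B2 = {1, 2, 6}  B3 = {2, 6, 9}  B4 = {0, 2, 8}  B5 = {2, 5, 8}  B6 = {0, 3, 8}  B7 = {0, 3, 4}  B8 = {0, 6, 7}
Tree: B1–B2, B2–B3, B1–B4, B4–B5, B4–B6, B6–B7, B1–B8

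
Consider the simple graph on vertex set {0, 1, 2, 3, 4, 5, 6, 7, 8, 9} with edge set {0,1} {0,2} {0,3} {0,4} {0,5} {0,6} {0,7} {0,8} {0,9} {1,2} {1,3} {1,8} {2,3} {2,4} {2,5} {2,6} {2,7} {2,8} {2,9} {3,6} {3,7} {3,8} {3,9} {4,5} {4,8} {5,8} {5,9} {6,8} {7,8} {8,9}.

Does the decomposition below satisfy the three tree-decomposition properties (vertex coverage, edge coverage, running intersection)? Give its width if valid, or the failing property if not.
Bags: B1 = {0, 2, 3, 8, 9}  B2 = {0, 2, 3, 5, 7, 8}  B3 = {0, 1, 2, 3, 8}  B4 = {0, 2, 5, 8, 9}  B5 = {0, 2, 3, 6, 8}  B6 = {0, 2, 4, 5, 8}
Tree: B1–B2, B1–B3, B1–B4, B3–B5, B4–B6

No — bags containing vertex 5 are not connected in the tree.

A tree decomposition must satisfy three properties: every vertex lies in some bag; for every edge, both endpoints lie together in some bag; and for every vertex, the bags containing it form a connected subtree. Here bags containing vertex 5 are not connected in the tree, so the decomposition is invalid.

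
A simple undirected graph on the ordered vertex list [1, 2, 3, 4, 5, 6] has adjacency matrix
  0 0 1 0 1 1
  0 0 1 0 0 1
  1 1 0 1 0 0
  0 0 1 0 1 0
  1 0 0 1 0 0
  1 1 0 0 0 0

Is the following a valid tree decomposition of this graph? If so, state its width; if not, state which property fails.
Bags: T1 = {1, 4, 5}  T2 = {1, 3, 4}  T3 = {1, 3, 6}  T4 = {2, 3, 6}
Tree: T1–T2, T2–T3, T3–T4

Vertex coverage: the bags together contain {1, 2, 3, 4, 5, 6}, the full vertex set. Edge coverage: each edge of G has both endpoints in at least one bag. Running intersection: for every vertex, the bags containing it form a connected subtree. All three properties hold, so this is a valid tree decomposition of width max|bag| − 1 = 2, and hence tw(G) ≤ 2.

Yes; width 2.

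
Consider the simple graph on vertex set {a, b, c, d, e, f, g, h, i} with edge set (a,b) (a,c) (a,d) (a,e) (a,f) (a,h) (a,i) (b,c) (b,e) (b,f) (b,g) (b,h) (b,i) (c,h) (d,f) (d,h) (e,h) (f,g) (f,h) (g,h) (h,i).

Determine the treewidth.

3

A width-3 tree decomposition is:
Bags: B1 = {a, b, c, h}  B2 = {a, b, e, h}  B3 = {a, b, f, h}  B4 = {b, f, g, h}  B5 = {a, b, h, i}  B6 = {a, d, f, h}
Tree: B1–B2, B2–B3, B3–B4, B3–B5, B3–B6
Every bag has size at most 4, so the width is 4 − 1 = 3 and tw(G) ≤ 3. For the lower bound, the 4 vertices {a, d, f, h} are pairwise adjacent, and any tree decomposition puts a clique entirely inside one bag — forcing width ≥ 3. Hence tw(G) = 3 exactly.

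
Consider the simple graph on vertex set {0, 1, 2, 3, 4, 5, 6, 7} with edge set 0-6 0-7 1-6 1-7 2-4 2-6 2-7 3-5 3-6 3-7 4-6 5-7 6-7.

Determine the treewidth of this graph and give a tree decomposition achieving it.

Treewidth 2.
Bags: B1 = {1, 6, 7}  B2 = {2, 6, 7}  B3 = {3, 6, 7}  B4 = {2, 4, 6}  B5 = {3, 5, 7}  B6 = {0, 6, 7}
Tree: B1–B2, B2–B3, B2–B4, B3–B5, B2–B6

Every bag has size at most 3, so the width is 3 − 1 = 2 and tw(G) ≤ 2. For the lower bound, the 3 vertices {3, 5, 7} are pairwise adjacent, and any tree decomposition puts a clique entirely inside one bag — forcing width ≥ 2. Therefore the treewidth is 2.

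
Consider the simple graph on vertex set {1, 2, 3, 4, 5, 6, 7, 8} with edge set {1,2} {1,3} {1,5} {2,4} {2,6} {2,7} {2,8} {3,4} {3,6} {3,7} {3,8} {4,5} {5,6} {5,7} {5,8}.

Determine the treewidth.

A width-3 tree decomposition is:
Bags: B1 = {1, 2, 3, 5}  B2 = {2, 3, 4, 5}  B3 = {2, 3, 5, 6}  B4 = {2, 3, 5, 7}  B5 = {2, 3, 5, 8}
Tree: B1–B2, B2–B3, B3–B4, B4–B5
Every bag has size at most 4, so the width is 4 − 1 = 3 and tw(G) ≤ 3. For the lower bound: the 4 vertex sets {1,3}, {4,5}, {2}, {6} are disjoint, each induces a connected subgraph, and every pair is joined by at least one edge of G. Contracting each set to a single vertex therefore yields K_{4} as a minor, and since treewidth is minor-monotone, tw(G) ≥ tw(K_{4}) = 3. The upper and lower bounds meet at 3, so that is the treewidth.

3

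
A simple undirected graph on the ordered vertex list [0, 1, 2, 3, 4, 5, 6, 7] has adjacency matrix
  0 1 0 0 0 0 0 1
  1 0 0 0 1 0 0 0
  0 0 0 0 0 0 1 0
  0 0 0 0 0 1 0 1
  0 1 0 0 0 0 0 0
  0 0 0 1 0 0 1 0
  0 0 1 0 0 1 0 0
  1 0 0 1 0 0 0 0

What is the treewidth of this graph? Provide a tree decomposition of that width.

Each bag holds 2 vertices, so the decomposition has width 1, which upper-bounds the treewidth. G has an edge, so its treewidth is at least 1. The upper and lower bounds meet at 1, so that is the treewidth.

Treewidth 1.
One optimal decomposition is:
Bags: B1 = {1, 4}  B2 = {0, 1}  B3 = {0, 7}  B4 = {3, 7}  B5 = {3, 5}  B6 = {5, 6}  B7 = {2, 6}
Tree: B1–B2, B2–B3, B3–B4, B4–B5, B5–B6, B6–B7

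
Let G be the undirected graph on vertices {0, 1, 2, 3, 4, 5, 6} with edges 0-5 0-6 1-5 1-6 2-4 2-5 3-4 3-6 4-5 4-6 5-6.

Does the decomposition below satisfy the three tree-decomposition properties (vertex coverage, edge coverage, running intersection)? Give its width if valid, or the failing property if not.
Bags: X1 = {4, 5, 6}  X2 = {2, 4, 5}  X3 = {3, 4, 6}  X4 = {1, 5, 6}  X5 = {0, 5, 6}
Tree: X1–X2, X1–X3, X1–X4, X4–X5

Yes; width 2.

Checking the three conditions: (i) the bags cover all of {0, 1, 2, 3, 4, 5, 6}; (ii) for each edge, some bag contains both endpoints; (iii) the bags containing any fixed vertex form a subtree. All hold, so the decomposition is valid with width 3 − 1 = 2.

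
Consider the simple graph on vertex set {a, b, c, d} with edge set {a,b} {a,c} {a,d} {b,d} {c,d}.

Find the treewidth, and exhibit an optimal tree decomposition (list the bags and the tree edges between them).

Each bag holds 3 vertices, so the decomposition has width 2, which upper-bounds the treewidth. On the other hand G contains the 3-clique {a, c, d}. A clique must lie in a single bag of any decomposition, so no decomposition can have width below 2. The upper and lower bounds meet at 2, so that is the treewidth.

Treewidth 2.
Bags: B1 = {a, c, d}  B2 = {a, b, d}
Tree: B1–B2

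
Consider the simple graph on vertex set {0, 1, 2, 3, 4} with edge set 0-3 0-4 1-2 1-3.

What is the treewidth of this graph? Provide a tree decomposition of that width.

Treewidth 1.
Bags: B1 = {0, 4}  B2 = {0, 3}  B3 = {1, 3}  B4 = {1, 2}
Tree: B1–B2, B2–B3, B3–B4

The largest bag has 2 vertices, giving width 1; this decomposition certifies tw(G) ≤ 1. Any graph with an edge has treewidth ≥ 1, and G has the edge 4–0. Hence tw(G) = 1 exactly.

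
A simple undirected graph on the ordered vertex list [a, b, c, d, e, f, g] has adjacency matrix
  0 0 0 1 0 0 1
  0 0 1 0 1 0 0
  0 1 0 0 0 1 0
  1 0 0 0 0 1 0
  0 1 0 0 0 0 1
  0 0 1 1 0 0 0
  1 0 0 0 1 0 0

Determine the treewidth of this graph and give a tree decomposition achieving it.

The largest bag has 3 vertices, giving width 2; this decomposition certifies tw(G) ≤ 2. Since b–e–g–a–d–f–c–b is a cycle in G, G is not acyclic. Forests are exactly the graphs of treewidth ≤ 1, so tw(G) ≥ 2. The upper and lower bounds meet at 2, so that is the treewidth.

Treewidth 2.
One such decomposition:
Bags: B1 = {b, e, g}  B2 = {a, b, g}  B3 = {a, b, d}  B4 = {b, d, f}  B5 = {b, c, f}
Tree: B1–B2, B2–B3, B3–B4, B4–B5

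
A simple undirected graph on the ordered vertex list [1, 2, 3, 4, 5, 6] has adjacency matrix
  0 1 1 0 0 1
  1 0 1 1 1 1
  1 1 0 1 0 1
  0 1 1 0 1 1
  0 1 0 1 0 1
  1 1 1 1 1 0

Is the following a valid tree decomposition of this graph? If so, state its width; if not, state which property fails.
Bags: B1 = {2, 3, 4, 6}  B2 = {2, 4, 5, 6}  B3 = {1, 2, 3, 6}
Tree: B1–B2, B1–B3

Checking the three conditions: (i) the bags cover all of {1, 2, 3, 4, 5, 6}; (ii) for each edge, some bag contains both endpoints; (iii) the bags containing any fixed vertex form a subtree. All hold, so the decomposition is valid with width 4 − 1 = 3.

Yes; width 3.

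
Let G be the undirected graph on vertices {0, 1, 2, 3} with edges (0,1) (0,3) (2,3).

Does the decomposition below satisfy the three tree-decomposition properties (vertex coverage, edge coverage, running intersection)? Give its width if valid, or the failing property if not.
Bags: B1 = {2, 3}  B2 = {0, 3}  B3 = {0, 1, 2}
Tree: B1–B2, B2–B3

No — bags containing vertex 2 are not connected in the tree.

A tree decomposition must satisfy three properties: every vertex lies in some bag; for every edge, both endpoints lie together in some bag; and for every vertex, the bags containing it form a connected subtree. Here bags containing vertex 2 are not connected in the tree, so the decomposition is invalid.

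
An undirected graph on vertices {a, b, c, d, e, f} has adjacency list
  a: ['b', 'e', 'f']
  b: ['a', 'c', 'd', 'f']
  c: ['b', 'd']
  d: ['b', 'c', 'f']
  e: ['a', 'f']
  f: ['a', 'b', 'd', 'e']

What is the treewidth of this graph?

A width-2 tree decomposition is:
Bags: B1 = {a, b, f}  B2 = {b, d, f}  B3 = {a, e, f}  B4 = {b, c, d}
Tree: B1–B2, B1–B3, B2–B4
Each bag holds 3 vertices, so the decomposition has width 2, which upper-bounds the treewidth. On the other hand G contains the 3-clique {b, c, d}. A clique must lie in a single bag of any decomposition, so no decomposition can have width below 2. Hence tw(G) = 2 exactly.

2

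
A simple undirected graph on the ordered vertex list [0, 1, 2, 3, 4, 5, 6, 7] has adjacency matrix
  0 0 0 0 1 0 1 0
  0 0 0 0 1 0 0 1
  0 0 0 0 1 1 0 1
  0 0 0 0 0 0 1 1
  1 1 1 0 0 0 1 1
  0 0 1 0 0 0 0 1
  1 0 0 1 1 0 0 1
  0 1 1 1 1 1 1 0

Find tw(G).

2

A width-2 tree decomposition is:
Bags: B1 = {4, 6, 7}  B2 = {1, 4, 7}  B3 = {2, 4, 7}  B4 = {3, 6, 7}  B5 = {2, 5, 7}  B6 = {0, 4, 6}
Tree: B1–B2, B1–B3, B1–B4, B3–B5, B1–B6
Each bag holds 3 vertices, so the decomposition has width 2, which upper-bounds the treewidth. On the other hand G contains the 3-clique {0, 4, 6}. A clique must lie in a single bag of any decomposition, so no decomposition can have width below 2. Hence tw(G) = 2 exactly.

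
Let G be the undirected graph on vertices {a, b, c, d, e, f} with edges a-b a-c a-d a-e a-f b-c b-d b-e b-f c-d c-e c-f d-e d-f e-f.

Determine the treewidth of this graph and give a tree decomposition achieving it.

Treewidth 5.
One such decomposition:
Bags: B1 = {a, b, c, d, e, f}
Tree: (single bag)

A single bag containing all 6 vertices is trivially a valid decomposition of width 5. On the other hand G contains the 6-clique {a, b, c, d, e, f}. A clique must lie in a single bag of any decomposition, so no decomposition can have width below 5. Hence tw(G) = 5 exactly.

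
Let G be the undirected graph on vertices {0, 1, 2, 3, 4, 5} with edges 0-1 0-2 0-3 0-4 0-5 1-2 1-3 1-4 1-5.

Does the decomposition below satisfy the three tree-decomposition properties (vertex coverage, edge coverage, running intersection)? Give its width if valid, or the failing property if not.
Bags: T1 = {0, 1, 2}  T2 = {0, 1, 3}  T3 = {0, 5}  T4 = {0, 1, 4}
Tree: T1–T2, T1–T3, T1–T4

No — edge (1,5) lies in no bag.

A tree decomposition must satisfy three properties: every vertex lies in some bag; for every edge, both endpoints lie together in some bag; and for every vertex, the bags containing it form a connected subtree. Here edge (1,5) lies in no bag, so the decomposition is invalid.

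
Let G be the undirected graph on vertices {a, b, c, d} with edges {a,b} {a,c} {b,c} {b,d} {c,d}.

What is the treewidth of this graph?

2

A width-2 tree decomposition is:
Bags: B1 = {a, b, c}  B2 = {b, c, d}
Tree: B1–B2
The largest bag has 3 vertices, giving width 2; this decomposition certifies tw(G) ≤ 2. On the other hand G contains the 3-clique {b, c, d}. A clique must lie in a single bag of any decomposition, so no decomposition can have width below 2. The upper and lower bounds meet at 2, so that is the treewidth.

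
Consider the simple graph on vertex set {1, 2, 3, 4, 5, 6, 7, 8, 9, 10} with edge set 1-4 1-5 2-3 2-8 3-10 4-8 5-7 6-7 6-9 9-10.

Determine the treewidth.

2

A width-2 tree decomposition is:
Bags: B1 = {2, 4, 8}  B2 = {1, 2, 4}  B3 = {1, 2, 5}  B4 = {2, 5, 7}  B5 = {2, 6, 7}  B6 = {2, 6, 9}  B7 = {2, 9, 10}  B8 = {2, 3, 10}
Tree: B1–B2, B2–B3, B3–B4, B4–B5, B5–B6, B6–B7, B7–B8
Each bag holds 3 vertices, so the decomposition has width 2, which upper-bounds the treewidth. The edges 2–8–4–1–5–7–6–9–10–3–2 form a cycle, so G is not a tree and its treewidth is at least 2. The upper and lower bounds meet at 2, so that is the treewidth.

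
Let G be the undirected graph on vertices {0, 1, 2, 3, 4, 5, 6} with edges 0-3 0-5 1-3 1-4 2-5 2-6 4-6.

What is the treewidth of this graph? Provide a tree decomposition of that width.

Treewidth 2.
One such decomposition:
Bags: B1 = {1, 4, 6}  B2 = {1, 2, 6}  B3 = {1, 2, 5}  B4 = {0, 1, 5}  B5 = {0, 1, 3}
Tree: B1–B2, B2–B3, B3–B4, B4–B5

Each bag holds 3 vertices, so the decomposition has width 2, which upper-bounds the treewidth. For the lower bound, G contains the cycle 1–4–6–2–5–0–3–1, so G is not a forest; only forests have treewidth ≤ 1, hence tw(G) ≥ 2. Hence tw(G) = 2 exactly.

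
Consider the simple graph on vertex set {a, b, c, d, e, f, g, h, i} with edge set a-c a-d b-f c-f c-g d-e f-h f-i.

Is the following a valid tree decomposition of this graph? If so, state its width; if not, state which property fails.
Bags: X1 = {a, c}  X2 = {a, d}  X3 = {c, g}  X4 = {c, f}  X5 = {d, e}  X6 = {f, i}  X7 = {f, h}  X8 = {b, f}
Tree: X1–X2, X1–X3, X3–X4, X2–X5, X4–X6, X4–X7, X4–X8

Yes; width 1.

Checking the three conditions: (i) the bags cover all of {a, b, c, d, e, f, g, h, i}; (ii) for each edge, some bag contains both endpoints; (iii) the bags containing any fixed vertex form a subtree. All hold, so the decomposition is valid with width 2 − 1 = 1.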